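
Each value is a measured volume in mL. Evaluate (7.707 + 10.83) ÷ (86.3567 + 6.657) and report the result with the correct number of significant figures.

1.993 × 10^-1

7.707 + 10.83 = 18.537, limited to 2 d.p. → 4 s.f.; 86.3567 + 6.657 = 93.0137, limited to 3 d.p. → 5 s.f.
Carrying full precision, 18.537 ÷ 93.0137 = 0.199293222396…; keep min(4, 5) = 4 s.f.
Rounded to 4 significant figures: 1.993 × 10^-1.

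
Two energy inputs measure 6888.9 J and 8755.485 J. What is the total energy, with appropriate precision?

6888.9 J + 8755.485 J = 15644.385 J.
Addition/subtraction keeps the fewest decimal places: 6888.9 → 1 decimal place, 8755.485 → 3 decimal places; limit is 1.
Rounded to 1 decimal place: 15644.4 J.

15644.4 J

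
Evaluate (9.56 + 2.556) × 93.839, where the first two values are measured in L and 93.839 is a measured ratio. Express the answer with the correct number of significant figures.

9.56 L + 2.556 L = 12.116 L; the sum is limited to 2 decimal places (4 s.f.).
Carrying full precision, 12.116 × 93.839 = 1136.953324 L; 93.839 has 5 s.f., so the result keeps min(4, 5) = 4 s.f.
Rounded to 4 significant figures: 1137 L.

1137 L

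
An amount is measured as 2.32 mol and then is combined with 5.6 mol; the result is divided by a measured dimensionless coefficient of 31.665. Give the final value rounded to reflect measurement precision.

0.25 mol

2.32 mol + 5.6 mol = 7.92 mol; the sum is limited to 1 decimal place (2 s.f.).
Carrying full precision, 7.92 ÷ 31.665 = 0.250118427286… mol; 31.665 has 5 s.f., so the result keeps min(2, 5) = 2 s.f.
Rounded to 2 significant figures: 0.25 mol.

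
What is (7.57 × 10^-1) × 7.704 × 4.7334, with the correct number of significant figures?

27.6

(7.57 × 10^-1) × 7.704 × 4.7334 = 27.6048479952
Multiplication/division keeps the fewest significant figures: 7.57 × 10^-1 → 3 s.f., 7.704 → 4 s.f., 4.7334 → 5 s.f.; limit is 3.
Rounded to 3 significant figures: 27.6.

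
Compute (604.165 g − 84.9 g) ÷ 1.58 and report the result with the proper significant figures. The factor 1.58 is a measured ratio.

329 g

604.165 g − 84.9 g = 519.265 g; the difference is limited to 1 decimal place (4 s.f.).
Carrying full precision, 519.265 ÷ 1.58 = 328.648734177… g; 1.58 has 3 s.f., so the result keeps min(4, 3) = 3 s.f.
Rounded to 3 significant figures: 329 g.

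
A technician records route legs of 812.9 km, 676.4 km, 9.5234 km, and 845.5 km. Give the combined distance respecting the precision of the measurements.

812.9 km + 676.4 km + 9.5234 km + 845.5 km = 2344.3234 km.
Addition/subtraction keeps the fewest decimal places: 812.9 → 1 decimal place, 676.4 → 1 decimal place, 9.5234 → 4 decimal places, 845.5 → 1 decimal place; limit is 1.
Rounded to 1 decimal place: 2344.3 km.

2344.3 km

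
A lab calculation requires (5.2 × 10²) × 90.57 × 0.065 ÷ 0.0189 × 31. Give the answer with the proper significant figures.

(5.2 × 10²) × 90.57 × 0.065 ÷ 0.0189 × 31 = 5021124.12698…
Multiplication/division keeps the fewest significant figures: 5.2 × 10² → 2 s.f., 90.57 → 4 s.f., 0.065 → 2 s.f., 0.0189 → 3 s.f., 31 → 2 s.f.; limit is 2.
Rounded to 2 significant figures: 5.0 × 10⁶.

5.0 × 10⁶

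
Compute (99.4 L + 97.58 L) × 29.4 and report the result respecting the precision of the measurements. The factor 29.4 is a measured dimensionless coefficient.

5.79 × 10³ L

99.4 L + 97.58 L = 196.98 L; the sum is limited to 1 decimal place (4 s.f.).
Carrying full precision, 196.98 × 29.4 = 5791.212 L; 29.4 has 3 s.f., so the result keeps min(4, 3) = 3 s.f.
Rounded to 3 significant figures: 5.79 × 10³ L.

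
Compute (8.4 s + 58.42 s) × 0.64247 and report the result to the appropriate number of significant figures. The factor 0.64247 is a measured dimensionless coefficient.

8.4 s + 58.42 s = 66.82 s; the sum is limited to 1 decimal place (3 s.f.).
Carrying full precision, 66.82 × 0.64247 = 42.9298454 s; 0.64247 has 5 s.f., so the result keeps min(3, 5) = 3 s.f.
Rounded to 3 significant figures: 42.9 s.

42.9 s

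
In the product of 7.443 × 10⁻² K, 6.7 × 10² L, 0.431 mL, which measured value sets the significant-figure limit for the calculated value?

7.443 × 10⁻² K → 4 s.f.; 6.7 × 10² L → 2 s.f.; 0.431 mL → 3 s.f.
The fewest is 2 significant figures, from 6.7 × 10² L.

6.7 × 10² L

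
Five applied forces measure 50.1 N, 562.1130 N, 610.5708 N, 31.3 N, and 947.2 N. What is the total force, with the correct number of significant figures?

50.1 N + 562.1130 N + 610.5708 N + 31.3 N + 947.2 N = 2201.2838 N.
Addition/subtraction keeps the fewest decimal places: 50.1 → 1 decimal place, 562.1130 → 4 decimal places, 610.5708 → 4 decimal places, 31.3 → 1 decimal place, 947.2 → 1 decimal place; limit is 1.
Rounded to 1 decimal place: 2201.3 N.

2201.3 N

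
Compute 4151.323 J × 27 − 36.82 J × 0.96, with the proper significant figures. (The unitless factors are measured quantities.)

4151.323 × 27 = 112085.721 → 1.1 × 10⁵ J (2 s.f., last digit at the 10^4 place).
36.82 × 0.96 = 35.3472 → 35 J (2 s.f., last digit at the 10^0 place).
Difference: 112050.3738 J; keep the coarser place, 10^4.
Result: 1.1 × 10⁵ J.

1.1 × 10⁵ J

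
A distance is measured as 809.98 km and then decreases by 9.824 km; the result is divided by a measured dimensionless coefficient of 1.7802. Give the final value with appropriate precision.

449.48 km

809.98 km − 9.824 km = 800.156 km; the difference is limited to 2 decimal places (5 s.f.).
Carrying full precision, 800.156 ÷ 1.7802 = 449.475339849… km; 1.7802 has 5 s.f., so the result keeps min(5, 5) = 5 s.f.
Rounded to 5 significant figures: 449.48 km.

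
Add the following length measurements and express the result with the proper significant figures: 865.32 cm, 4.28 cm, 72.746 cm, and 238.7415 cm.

1181.09 cm

865.32 cm + 4.28 cm + 72.746 cm + 238.7415 cm = 1181.0875 cm.
Addition/subtraction keeps the fewest decimal places: 865.32 → 2 decimal places, 4.28 → 2 decimal places, 72.746 → 3 decimal places, 238.7415 → 4 decimal places; limit is 2.
Rounded to 2 decimal places: 1181.09 cm.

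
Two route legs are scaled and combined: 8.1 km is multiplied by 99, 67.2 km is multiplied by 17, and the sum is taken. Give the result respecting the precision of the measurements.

8.1 × 99 = 801.9 → 8.0 × 10^2 km (2 s.f., last digit at the 10^1 place).
67.2 × 17 = 1142.4 → 1.1 × 10^3 km (2 s.f., last digit at the 10^2 place).
Sum: 1944.3 km; keep the coarser place, 10^2.
Result: 1.9 × 10^3 km.

1.9 × 10^3 km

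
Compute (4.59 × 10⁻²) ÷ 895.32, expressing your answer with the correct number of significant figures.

5.13 × 10⁻⁵

(4.59 × 10⁻²) ÷ 895.32 = 0.0000512665862485…
Multiplication/division keeps the fewest significant figures: 4.59 × 10⁻² → 3 s.f., 895.32 → 5 s.f.; limit is 3.
Rounded to 3 significant figures: 5.13 × 10⁻⁵.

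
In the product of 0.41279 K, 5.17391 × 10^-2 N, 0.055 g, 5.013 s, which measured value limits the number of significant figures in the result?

0.055 g

0.41279 K → 5 s.f.; 5.17391 × 10^-2 N → 6 s.f.; 0.055 g → 2 s.f.; 5.013 s → 4 s.f.
The fewest is 2 significant figures, from 0.055 g.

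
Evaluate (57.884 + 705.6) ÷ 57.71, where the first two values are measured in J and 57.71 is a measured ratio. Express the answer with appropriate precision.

13.23 J

57.884 J + 705.6 J = 763.484 J; the sum is limited to 1 decimal place (4 s.f.).
Carrying full precision, 763.484 ÷ 57.71 = 13.2296655692… J; 57.71 has 4 s.f., so the result keeps min(4, 4) = 4 s.f.
Rounded to 4 significant figures: 13.23 J.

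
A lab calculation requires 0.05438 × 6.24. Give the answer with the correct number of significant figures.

3.39 × 10^-1

0.05438 × 6.24 = 0.3393312
Multiplication/division keeps the fewest significant figures: 0.05438 → 4 s.f., 6.24 → 3 s.f.; limit is 3.
Rounded to 3 significant figures: 3.39 × 10^-1.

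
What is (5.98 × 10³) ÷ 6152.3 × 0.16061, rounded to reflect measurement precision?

(5.98 × 10³) ÷ 6152.3 × 0.16061 = 0.156111990638…
Multiplication/division keeps the fewest significant figures: 5.98 × 10³ → 3 s.f., 6152.3 → 5 s.f., 0.16061 → 5 s.f.; limit is 3.
Rounded to 3 significant figures: 0.156.

0.156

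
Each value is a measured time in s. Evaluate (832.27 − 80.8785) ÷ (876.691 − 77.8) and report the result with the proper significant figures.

9.405 × 10^-1

832.27 − 80.8785 = 751.3915, limited to 2 d.p. → 5 s.f.; 876.691 − 77.8 = 798.891, limited to 1 d.p. → 4 s.f.
Carrying full precision, 751.3915 ÷ 798.891 = 0.940543203015…; keep min(5, 4) = 4 s.f.
Rounded to 4 significant figures: 9.405 × 10^-1.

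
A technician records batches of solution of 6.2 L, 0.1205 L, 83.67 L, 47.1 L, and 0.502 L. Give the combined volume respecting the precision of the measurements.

137.6 L

6.2 L + 0.1205 L + 83.67 L + 47.1 L + 0.502 L = 137.5925 L.
Addition/subtraction keeps the fewest decimal places: 6.2 → 1 decimal place, 0.1205 → 4 decimal places, 83.67 → 2 decimal places, 47.1 → 1 decimal place, 0.502 → 3 decimal places; limit is 1.
Rounded to 1 decimal place: 137.6 L.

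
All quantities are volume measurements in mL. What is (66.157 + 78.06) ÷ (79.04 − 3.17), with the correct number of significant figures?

1.901

66.157 + 78.06 = 144.217, limited to 2 d.p. → 5 s.f.; 79.04 − 3.17 = 75.87, limited to 2 d.p. → 4 s.f.
Carrying full precision, 144.217 ÷ 75.87 = 1.90084354817…; keep min(5, 4) = 4 s.f.
Rounded to 4 significant figures: 1.901.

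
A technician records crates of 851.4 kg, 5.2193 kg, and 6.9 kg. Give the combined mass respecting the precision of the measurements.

863.5 kg

851.4 kg + 5.2193 kg + 6.9 kg = 863.5193 kg.
Addition/subtraction keeps the fewest decimal places: 851.4 → 1 decimal place, 5.2193 → 4 decimal places, 6.9 → 1 decimal place; limit is 1.
Rounded to 1 decimal place: 863.5 kg.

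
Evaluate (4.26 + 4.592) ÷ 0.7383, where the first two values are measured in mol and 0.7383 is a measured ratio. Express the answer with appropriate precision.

12.0 mol

4.26 mol + 4.592 mol = 8.852 mol; the sum is limited to 2 decimal places (3 s.f.).
Carrying full precision, 8.852 ÷ 0.7383 = 11.9897060815… mol; 0.7383 has 4 s.f., so the result keeps min(3, 4) = 3 s.f.
Rounded to 3 significant figures: 12.0 mol.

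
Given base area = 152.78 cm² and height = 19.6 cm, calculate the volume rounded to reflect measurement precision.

2.99 × 10³ cm³

volume = 152.78 cm² × 19.6 cm = 2994.488 cm³.
152.78 has 5 significant figures; 19.6 has 3.
Division/multiplication keeps the fewest: 3 significant figures.
Rounded: 2.99 × 10³ cm³.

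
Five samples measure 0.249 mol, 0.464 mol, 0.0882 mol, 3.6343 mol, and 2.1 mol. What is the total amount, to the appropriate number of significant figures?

6.5 mol

0.249 mol + 0.464 mol + 0.0882 mol + 3.6343 mol + 2.1 mol = 6.5355 mol.
Addition/subtraction keeps the fewest decimal places: 0.249 → 3 decimal places, 0.464 → 3 decimal places, 0.0882 → 4 decimal places, 3.6343 → 4 decimal places, 2.1 → 1 decimal place; limit is 1.
Rounded to 1 decimal place: 6.5 mol.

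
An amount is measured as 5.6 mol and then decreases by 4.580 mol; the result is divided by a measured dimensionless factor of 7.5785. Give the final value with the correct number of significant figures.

5.6 mol − 4.580 mol = 1.020 mol; the difference is limited to 1 decimal place (2 s.f.).
Carrying full precision, 1.020 ÷ 7.5785 = 0.134591277957… mol; 7.5785 has 5 s.f., so the result keeps min(2, 5) = 2 s.f.
Rounded to 2 significant figures: 0.13 mol.

0.13 mol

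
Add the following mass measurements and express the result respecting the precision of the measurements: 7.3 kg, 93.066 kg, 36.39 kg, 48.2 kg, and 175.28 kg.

7.3 kg + 93.066 kg + 36.39 kg + 48.2 kg + 175.28 kg = 360.236 kg.
Addition/subtraction keeps the fewest decimal places: 7.3 → 1 decimal place, 93.066 → 3 decimal places, 36.39 → 2 decimal places, 48.2 → 1 decimal place, 175.28 → 2 decimal places; limit is 1.
Rounded to 1 decimal place: 360.2 kg.

360.2 kg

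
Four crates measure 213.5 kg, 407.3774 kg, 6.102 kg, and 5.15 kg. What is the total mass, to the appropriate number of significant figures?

632.1 kg

213.5 kg + 407.3774 kg + 6.102 kg + 5.15 kg = 632.1294 kg.
Addition/subtraction keeps the fewest decimal places: 213.5 → 1 decimal place, 407.3774 → 4 decimal places, 6.102 → 3 decimal places, 5.15 → 2 decimal places; limit is 1.
Rounded to 1 decimal place: 632.1 kg.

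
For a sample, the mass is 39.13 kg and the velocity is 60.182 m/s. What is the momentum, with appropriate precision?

momentum = 39.13 kg × 60.182 m/s = 2354.92166 kg·m/s.
39.13 has 4 significant figures; 60.182 has 5.
Division/multiplication keeps the fewest: 4 significant figures.
Rounded: 2355 kg·m/s.

2355 kg·m/s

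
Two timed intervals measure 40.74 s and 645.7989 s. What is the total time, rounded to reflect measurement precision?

40.74 s + 645.7989 s = 686.5389 s.
Addition/subtraction keeps the fewest decimal places: 40.74 → 2 decimal places, 645.7989 → 4 decimal places; limit is 2.
Rounded to 2 decimal places: 6.8654 × 10² s.

6.8654 × 10² s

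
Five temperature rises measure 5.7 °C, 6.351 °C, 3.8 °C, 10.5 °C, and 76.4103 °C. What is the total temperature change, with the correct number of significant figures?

102.8 °C

5.7 °C + 6.351 °C + 3.8 °C + 10.5 °C + 76.4103 °C = 102.7613 °C.
Addition/subtraction keeps the fewest decimal places: 5.7 → 1 decimal place, 6.351 → 3 decimal places, 3.8 → 1 decimal place, 10.5 → 1 decimal place, 76.4103 → 4 decimal places; limit is 1.
Rounded to 1 decimal place: 102.8 °C.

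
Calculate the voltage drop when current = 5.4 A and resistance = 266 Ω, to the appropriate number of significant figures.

voltage drop = 5.4 A × 266 Ω = 1436.4 V.
5.4 has 2 significant figures; 266 has 3.
Division/multiplication keeps the fewest: 2 significant figures.
Rounded: 1.4 × 10³ V.

1.4 × 10³ V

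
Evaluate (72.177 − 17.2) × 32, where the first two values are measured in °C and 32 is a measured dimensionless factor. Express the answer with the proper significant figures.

72.177 °C − 17.2 °C = 54.977 °C; the difference is limited to 1 decimal place (3 s.f.).
Carrying full precision, 54.977 × 32 = 1759.264 °C; 32 has 2 s.f., so the result keeps min(3, 2) = 2 s.f.
Rounded to 2 significant figures: 1.8 × 10³ °C.

1.8 × 10³ °C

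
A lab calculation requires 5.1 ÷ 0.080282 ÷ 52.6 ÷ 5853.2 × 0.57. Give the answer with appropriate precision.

1.2 × 10^-4

5.1 ÷ 0.080282 ÷ 52.6 ÷ 5853.2 × 0.57 = 0.000117610945268…
Multiplication/division keeps the fewest significant figures: 5.1 → 2 s.f., 0.080282 → 5 s.f., 52.6 → 3 s.f., 5853.2 → 5 s.f., 0.57 → 2 s.f.; limit is 2.
Rounded to 2 significant figures: 1.2 × 10^-4.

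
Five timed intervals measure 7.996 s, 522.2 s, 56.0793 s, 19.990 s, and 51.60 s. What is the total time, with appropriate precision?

6.579 × 10² s

7.996 s + 522.2 s + 56.0793 s + 19.990 s + 51.60 s = 657.8653 s.
Addition/subtraction keeps the fewest decimal places: 7.996 → 3 decimal places, 522.2 → 1 decimal place, 56.0793 → 4 decimal places, 19.990 → 3 decimal places, 51.60 → 2 decimal places; limit is 1.
Rounded to 1 decimal place: 6.579 × 10² s.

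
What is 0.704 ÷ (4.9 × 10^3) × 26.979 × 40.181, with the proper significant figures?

0.16

0.704 ÷ (4.9 × 10^3) × 26.979 × 40.181 = 0.155748247367…
Multiplication/division keeps the fewest significant figures: 0.704 → 3 s.f., 4.9 × 10^3 → 2 s.f., 26.979 → 5 s.f., 40.181 → 5 s.f.; limit is 2.
Rounded to 2 significant figures: 0.16.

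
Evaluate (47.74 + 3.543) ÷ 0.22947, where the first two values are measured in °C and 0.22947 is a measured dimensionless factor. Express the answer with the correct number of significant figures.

223.5 °C

47.74 °C + 3.543 °C = 51.283 °C; the sum is limited to 2 decimal places (4 s.f.).
Carrying full precision, 51.283 ÷ 0.22947 = 223.484551357… °C; 0.22947 has 5 s.f., so the result keeps min(4, 5) = 4 s.f.
Rounded to 4 significant figures: 223.5 °C.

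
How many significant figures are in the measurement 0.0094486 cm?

0.0094486: leading zeros are not significant.

5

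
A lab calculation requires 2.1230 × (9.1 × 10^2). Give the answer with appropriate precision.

2.1230 × (9.1 × 10^2) = 1931.93
Multiplication/division keeps the fewest significant figures: 2.1230 → 5 s.f., 9.1 × 10^2 → 2 s.f.; limit is 2.
Rounded to 2 significant figures: 1.9 × 10^3.

1.9 × 10^3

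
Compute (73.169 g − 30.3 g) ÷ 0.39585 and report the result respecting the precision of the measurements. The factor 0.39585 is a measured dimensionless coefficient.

73.169 g − 30.3 g = 42.869 g; the difference is limited to 1 decimal place (3 s.f.).
Carrying full precision, 42.869 ÷ 0.39585 = 108.296071744… g; 0.39585 has 5 s.f., so the result keeps min(3, 5) = 3 s.f.
Rounded to 3 significant figures: 1.08 × 10² g.

1.08 × 10² g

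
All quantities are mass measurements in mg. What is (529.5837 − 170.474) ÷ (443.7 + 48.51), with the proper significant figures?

529.5837 − 170.474 = 359.1097, limited to 3 d.p. → 6 s.f.; 443.7 + 48.51 = 492.21, limited to 1 d.p. → 4 s.f.
Carrying full precision, 359.1097 ÷ 492.21 = 0.729586355417…; keep min(6, 4) = 4 s.f.
Rounded to 4 significant figures: 0.7296.

0.7296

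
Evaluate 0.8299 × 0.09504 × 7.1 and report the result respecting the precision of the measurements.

5.6 × 10⁻¹

0.8299 × 0.09504 × 7.1 = 0.5600032416
Multiplication/division keeps the fewest significant figures: 0.8299 → 4 s.f., 0.09504 → 4 s.f., 7.1 → 2 s.f.; limit is 2.
Rounded to 2 significant figures: 5.6 × 10⁻¹.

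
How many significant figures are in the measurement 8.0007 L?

5

8.0007: zeros between nonzero digits are significant.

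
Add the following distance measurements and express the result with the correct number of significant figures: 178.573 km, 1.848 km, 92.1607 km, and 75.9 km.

178.573 km + 1.848 km + 92.1607 km + 75.9 km = 348.4817 km.
Addition/subtraction keeps the fewest decimal places: 178.573 → 3 decimal places, 1.848 → 3 decimal places, 92.1607 → 4 decimal places, 75.9 → 1 decimal place; limit is 1.
Rounded to 1 decimal place: 348.5 km.

348.5 km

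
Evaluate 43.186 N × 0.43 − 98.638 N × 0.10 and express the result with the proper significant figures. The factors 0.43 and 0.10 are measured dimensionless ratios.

9 N

43.186 × 0.43 = 18.56998 → 19 N (2 s.f., last digit at the 10^0 place).
98.638 × 0.10 = 9.8638 → 9.9 N (2 s.f., last digit at the 10^-1 place).
Difference: 8.70618 N; keep the coarser place, 10^0.
Result: 9 N.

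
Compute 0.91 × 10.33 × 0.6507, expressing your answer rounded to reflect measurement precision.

6.1

0.91 × 10.33 × 0.6507 = 6.11677521
Multiplication/division keeps the fewest significant figures: 0.91 → 2 s.f., 10.33 → 4 s.f., 0.6507 → 4 s.f.; limit is 2.
Rounded to 2 significant figures: 6.1.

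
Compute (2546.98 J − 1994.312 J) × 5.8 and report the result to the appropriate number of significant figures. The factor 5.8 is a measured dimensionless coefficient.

3.2 × 10³ J

2546.98 J − 1994.312 J = 552.668 J; the difference is limited to 2 decimal places (5 s.f.).
Carrying full precision, 552.668 × 5.8 = 3205.4744 J; 5.8 has 2 s.f., so the result keeps min(5, 2) = 2 s.f.
Rounded to 2 significant figures: 3.2 × 10³ J.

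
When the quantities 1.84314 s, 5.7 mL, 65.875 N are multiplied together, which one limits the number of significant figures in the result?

5.7 mL

1.84314 s → 6 s.f.; 5.7 mL → 2 s.f.; 65.875 N → 5 s.f.
The fewest is 2 significant figures, from 5.7 mL.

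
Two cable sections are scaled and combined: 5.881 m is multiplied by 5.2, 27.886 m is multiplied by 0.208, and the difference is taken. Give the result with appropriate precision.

5.881 × 5.2 = 30.5812 → 31 m (2 s.f., last digit at the 10^0 place).
27.886 × 0.208 = 5.800288 → 5.80 m (3 s.f., last digit at the 10^-2 place).
Difference: 24.780912 m; keep the coarser place, 10^0.
Result: 25 m.

25 m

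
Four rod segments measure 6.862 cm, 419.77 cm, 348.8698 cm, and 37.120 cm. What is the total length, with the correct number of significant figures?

6.862 cm + 419.77 cm + 348.8698 cm + 37.120 cm = 812.6218 cm.
Addition/subtraction keeps the fewest decimal places: 6.862 → 3 decimal places, 419.77 → 2 decimal places, 348.8698 → 4 decimal places, 37.120 → 3 decimal places; limit is 2.
Rounded to 2 decimal places: 812.62 cm.

812.62 cm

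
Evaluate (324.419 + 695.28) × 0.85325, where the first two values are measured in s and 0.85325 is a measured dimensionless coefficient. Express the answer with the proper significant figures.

870.06 s

324.419 s + 695.28 s = 1019.699 s; the sum is limited to 2 decimal places (6 s.f.).
Carrying full precision, 1019.699 × 0.85325 = 870.05817175 s; 0.85325 has 5 s.f., so the result keeps min(6, 5) = 5 s.f.
Rounded to 5 significant figures: 870.06 s.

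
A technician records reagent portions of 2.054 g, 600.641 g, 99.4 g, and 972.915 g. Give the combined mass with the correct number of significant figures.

2.054 g + 600.641 g + 99.4 g + 972.915 g = 1675.010 g.
Addition/subtraction keeps the fewest decimal places: 2.054 → 3 decimal places, 600.641 → 3 decimal places, 99.4 → 1 decimal place, 972.915 → 3 decimal places; limit is 1.
Rounded to 1 decimal place: 1675.0 g.

1675.0 g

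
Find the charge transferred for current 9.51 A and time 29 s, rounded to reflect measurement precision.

charge transferred = 9.51 A × 29 s = 275.79 C.
9.51 has 3 significant figures; 29 has 2.
Division/multiplication keeps the fewest: 2 significant figures.
Rounded: 2.8 × 10^2 C.

2.8 × 10^2 C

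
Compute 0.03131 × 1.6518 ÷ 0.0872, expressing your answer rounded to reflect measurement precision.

0.593

0.03131 × 1.6518 ÷ 0.0872 = 0.593094701835…
Multiplication/division keeps the fewest significant figures: 0.03131 → 4 s.f., 1.6518 → 5 s.f., 0.0872 → 3 s.f.; limit is 3.
Rounded to 3 significant figures: 0.593.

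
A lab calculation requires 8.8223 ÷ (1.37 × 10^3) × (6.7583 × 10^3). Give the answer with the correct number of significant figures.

43.5

8.8223 ÷ (1.37 × 10^3) × (6.7583 × 10^3) = 43.5209854672…
Multiplication/division keeps the fewest significant figures: 8.8223 → 5 s.f., 1.37 × 10^3 → 3 s.f., 6.7583 × 10^3 → 5 s.f.; limit is 3.
Rounded to 3 significant figures: 43.5.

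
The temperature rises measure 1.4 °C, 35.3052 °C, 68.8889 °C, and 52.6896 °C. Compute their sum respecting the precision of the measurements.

1.4 °C + 35.3052 °C + 68.8889 °C + 52.6896 °C = 158.2837 °C.
Addition/subtraction keeps the fewest decimal places: 1.4 → 1 decimal place, 35.3052 → 4 decimal places, 68.8889 → 4 decimal places, 52.6896 → 4 decimal places; limit is 1.
Rounded to 1 decimal place: 158.3 °C.

158.3 °C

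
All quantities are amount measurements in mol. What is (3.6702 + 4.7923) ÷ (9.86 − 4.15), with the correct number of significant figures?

1.48

3.6702 + 4.7923 = 8.4625, limited to 4 d.p. → 5 s.f.; 9.86 − 4.15 = 5.71, limited to 2 d.p. → 3 s.f.
Carrying full precision, 8.4625 ÷ 5.71 = 1.48204903678…; keep min(5, 3) = 3 s.f.
Rounded to 3 significant figures: 1.48.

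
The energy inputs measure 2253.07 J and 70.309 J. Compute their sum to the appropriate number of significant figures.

2323.38 J

2253.07 J + 70.309 J = 2323.379 J.
Addition/subtraction keeps the fewest decimal places: 2253.07 → 2 decimal places, 70.309 → 3 decimal places; limit is 2.
Rounded to 2 decimal places: 2323.38 J.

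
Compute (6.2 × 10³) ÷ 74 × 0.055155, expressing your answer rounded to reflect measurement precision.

4.6

(6.2 × 10³) ÷ 74 × 0.055155 = 4.62109459459…
Multiplication/division keeps the fewest significant figures: 6.2 × 10³ → 2 s.f., 74 → 2 s.f., 0.055155 → 5 s.f.; limit is 2.
Rounded to 2 significant figures: 4.6.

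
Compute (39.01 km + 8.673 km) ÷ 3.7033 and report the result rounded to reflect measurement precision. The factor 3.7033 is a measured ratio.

39.01 km + 8.673 km = 47.683 km; the sum is limited to 2 decimal places (4 s.f.).
Carrying full precision, 47.683 ÷ 3.7033 = 12.8758134637… km; 3.7033 has 5 s.f., so the result keeps min(4, 5) = 4 s.f.
Rounded to 4 significant figures: 12.88 km.

12.88 km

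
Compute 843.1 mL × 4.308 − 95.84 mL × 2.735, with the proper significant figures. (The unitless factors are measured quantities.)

3370. mL

843.1 × 4.308 = 3632.0748 → 3632 mL (4 s.f., last digit at the 10^0 place).
95.84 × 2.735 = 262.1224 → 262.1 mL (4 s.f., last digit at the 10^-1 place).
Difference: 3369.9524 mL; keep the coarser place, 10^0.
Result: 3370. mL.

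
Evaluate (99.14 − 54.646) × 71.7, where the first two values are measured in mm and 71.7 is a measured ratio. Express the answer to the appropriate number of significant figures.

99.14 mm − 54.646 mm = 44.494 mm; the difference is limited to 2 decimal places (4 s.f.).
Carrying full precision, 44.494 × 71.7 = 3190.2198 mm; 71.7 has 3 s.f., so the result keeps min(4, 3) = 3 s.f.
Rounded to 3 significant figures: 3.19 × 10³ mm.

3.19 × 10³ mm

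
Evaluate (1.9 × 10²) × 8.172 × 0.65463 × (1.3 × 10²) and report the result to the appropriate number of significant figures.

1.3 × 10⁵

(1.9 × 10²) × 8.172 × 0.65463 × (1.3 × 10²) = 132136.018092
Multiplication/division keeps the fewest significant figures: 1.9 × 10² → 2 s.f., 8.172 → 4 s.f., 0.65463 → 5 s.f., 1.3 × 10² → 2 s.f.; limit is 2.
Rounded to 2 significant figures: 1.3 × 10⁵.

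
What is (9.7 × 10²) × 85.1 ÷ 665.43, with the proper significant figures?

1.2 × 10²

(9.7 × 10²) × 85.1 ÷ 665.43 = 124.050613889…
Multiplication/division keeps the fewest significant figures: 9.7 × 10² → 2 s.f., 85.1 → 3 s.f., 665.43 → 5 s.f.; limit is 2.
Rounded to 2 significant figures: 1.2 × 10².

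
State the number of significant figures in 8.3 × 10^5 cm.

2

8.3 × 10^5: in scientific notation every digit of the coefficient is significant.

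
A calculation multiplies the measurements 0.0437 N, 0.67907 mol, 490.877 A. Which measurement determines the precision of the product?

0.0437 N → 3 s.f.; 0.67907 mol → 5 s.f.; 490.877 A → 6 s.f.
The fewest is 3 significant figures, from 0.0437 N.

0.0437 N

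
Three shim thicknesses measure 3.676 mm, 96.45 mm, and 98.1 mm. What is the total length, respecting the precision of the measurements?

3.676 mm + 96.45 mm + 98.1 mm = 198.226 mm.
Addition/subtraction keeps the fewest decimal places: 3.676 → 3 decimal places, 96.45 → 2 decimal places, 98.1 → 1 decimal place; limit is 1.
Rounded to 1 decimal place: 198.2 mm.

198.2 mm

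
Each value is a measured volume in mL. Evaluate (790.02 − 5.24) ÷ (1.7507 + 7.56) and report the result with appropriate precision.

790.02 − 5.24 = 784.78, limited to 2 d.p. → 5 s.f.; 1.7507 + 7.56 = 9.3107, limited to 2 d.p. → 3 s.f.
Carrying full precision, 784.78 ÷ 9.3107 = 84.2879697552…; keep min(5, 3) = 3 s.f.
Rounded to 3 significant figures: 84.3.

84.3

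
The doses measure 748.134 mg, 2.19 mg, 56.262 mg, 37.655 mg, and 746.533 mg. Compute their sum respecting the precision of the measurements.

1.59077 × 10^3 mg

748.134 mg + 2.19 mg + 56.262 mg + 37.655 mg + 746.533 mg = 1590.774 mg.
Addition/subtraction keeps the fewest decimal places: 748.134 → 3 decimal places, 2.19 → 2 decimal places, 56.262 → 3 decimal places, 37.655 → 3 decimal places, 746.533 → 3 decimal places; limit is 2.
Rounded to 2 decimal places: 1.59077 × 10^3 mg.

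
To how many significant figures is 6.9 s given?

6.9: every digit is nonzero and significant.

2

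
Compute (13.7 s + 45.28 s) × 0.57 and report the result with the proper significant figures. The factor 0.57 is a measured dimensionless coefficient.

34 s

13.7 s + 45.28 s = 58.98 s; the sum is limited to 1 decimal place (3 s.f.).
Carrying full precision, 58.98 × 0.57 = 33.6186 s; 0.57 has 2 s.f., so the result keeps min(3, 2) = 2 s.f.
Rounded to 2 significant figures: 34 s.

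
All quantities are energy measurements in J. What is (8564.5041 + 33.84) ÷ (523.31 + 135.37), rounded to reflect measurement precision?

13.054

8564.5041 + 33.84 = 8598.3441, limited to 2 d.p. → 6 s.f.; 523.31 + 135.37 = 658.68, limited to 2 d.p. → 5 s.f.
Carrying full precision, 8598.3441 ÷ 658.68 = 13.0539018947…; keep min(6, 5) = 5 s.f.
Rounded to 5 significant figures: 13.054.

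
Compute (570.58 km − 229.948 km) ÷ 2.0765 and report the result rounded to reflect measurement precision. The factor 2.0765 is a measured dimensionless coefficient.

570.58 km − 229.948 km = 340.632 km; the difference is limited to 2 decimal places (5 s.f.).
Carrying full precision, 340.632 ÷ 2.0765 = 164.041415844… km; 2.0765 has 5 s.f., so the result keeps min(5, 5) = 5 s.f.
Rounded to 5 significant figures: 1.6404 × 10² km.

1.6404 × 10² km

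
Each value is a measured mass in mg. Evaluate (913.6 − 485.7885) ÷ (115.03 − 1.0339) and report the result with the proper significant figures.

913.6 − 485.7885 = 427.8115, limited to 1 d.p. → 4 s.f.; 115.03 − 1.0339 = 113.9961, limited to 2 d.p. → 5 s.f.
Carrying full precision, 427.8115 ÷ 113.9961 = 3.75286084348…; keep min(4, 5) = 4 s.f.
Rounded to 4 significant figures: 3.753.

3.753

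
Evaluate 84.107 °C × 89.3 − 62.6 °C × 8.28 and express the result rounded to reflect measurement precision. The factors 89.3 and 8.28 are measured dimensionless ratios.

84.107 × 89.3 = 7510.7551 → 7.51 × 10³ °C (3 s.f., last digit at the 10^1 place).
62.6 × 8.28 = 518.328 → 518 °C (3 s.f., last digit at the 10^0 place).
Difference: 6992.4271 °C; keep the coarser place, 10^1.
Result: 6.99 × 10³ °C.

6.99 × 10³ °C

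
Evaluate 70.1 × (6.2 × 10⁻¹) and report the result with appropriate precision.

43

70.1 × (6.2 × 10⁻¹) = 43.462
Multiplication/division keeps the fewest significant figures: 70.1 → 3 s.f., 6.2 × 10⁻¹ → 2 s.f.; limit is 2.
Rounded to 2 significant figures: 43.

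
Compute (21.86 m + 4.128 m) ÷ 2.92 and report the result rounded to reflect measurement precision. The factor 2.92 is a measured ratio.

8.90 m

21.86 m + 4.128 m = 25.988 m; the sum is limited to 2 decimal places (4 s.f.).
Carrying full precision, 25.988 ÷ 2.92 = 8.9 m; 2.92 has 3 s.f., so the result keeps min(4, 3) = 3 s.f.
Rounded to 3 significant figures: 8.90 m.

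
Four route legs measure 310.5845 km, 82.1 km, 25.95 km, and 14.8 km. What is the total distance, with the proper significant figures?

310.5845 km + 82.1 km + 25.95 km + 14.8 km = 433.4345 km.
Addition/subtraction keeps the fewest decimal places: 310.5845 → 4 decimal places, 82.1 → 1 decimal place, 25.95 → 2 decimal places, 14.8 → 1 decimal place; limit is 1.
Rounded to 1 decimal place: 433.4 km.

433.4 km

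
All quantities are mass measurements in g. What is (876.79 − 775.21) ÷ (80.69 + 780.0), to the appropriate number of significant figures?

876.79 − 775.21 = 101.58, limited to 2 d.p. → 5 s.f.; 80.69 + 780.0 = 860.69, limited to 1 d.p. → 4 s.f.
Carrying full precision, 101.58 ÷ 860.69 = 0.118021587331…; keep min(5, 4) = 4 s.f.
Rounded to 4 significant figures: 0.1180.

0.1180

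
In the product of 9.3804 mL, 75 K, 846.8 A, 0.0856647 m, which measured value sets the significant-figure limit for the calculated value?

75 K

9.3804 mL → 5 s.f.; 75 K → 2 s.f.; 846.8 A → 4 s.f.; 0.0856647 m → 6 s.f.
The fewest is 2 significant figures, from 75 K.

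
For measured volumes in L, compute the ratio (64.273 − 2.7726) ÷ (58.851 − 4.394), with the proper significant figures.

64.273 − 2.7726 = 61.5004, limited to 3 d.p. → 5 s.f.; 58.851 − 4.394 = 54.457, limited to 3 d.p. → 5 s.f.
Carrying full precision, 61.5004 ÷ 54.457 = 1.12933874433…; keep min(5, 5) = 5 s.f.
Rounded to 5 significant figures: 1.1293.

1.1293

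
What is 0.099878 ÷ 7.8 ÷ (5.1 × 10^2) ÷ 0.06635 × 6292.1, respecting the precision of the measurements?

0.099878 ÷ 7.8 ÷ (5.1 × 10^2) ÷ 0.06635 × 6292.1 = 2.38100193036…
Multiplication/division keeps the fewest significant figures: 0.099878 → 5 s.f., 7.8 → 2 s.f., 5.1 × 10^2 → 2 s.f., 0.06635 → 4 s.f., 6292.1 → 5 s.f.; limit is 2.
Rounded to 2 significant figures: 2.4.

2.4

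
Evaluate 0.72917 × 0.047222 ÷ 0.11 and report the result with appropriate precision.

0.31

0.72917 × 0.047222 ÷ 0.11 = 0.313026052182…
Multiplication/division keeps the fewest significant figures: 0.72917 → 5 s.f., 0.047222 → 5 s.f., 0.11 → 2 s.f.; limit is 2.
Rounded to 2 significant figures: 0.31.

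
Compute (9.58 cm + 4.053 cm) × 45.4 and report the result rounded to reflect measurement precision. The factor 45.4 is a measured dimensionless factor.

9.58 cm + 4.053 cm = 13.633 cm; the sum is limited to 2 decimal places (4 s.f.).
Carrying full precision, 13.633 × 45.4 = 618.9382 cm; 45.4 has 3 s.f., so the result keeps min(4, 3) = 3 s.f.
Rounded to 3 significant figures: 619 cm.

619 cm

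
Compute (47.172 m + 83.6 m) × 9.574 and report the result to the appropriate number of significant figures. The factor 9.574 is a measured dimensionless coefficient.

47.172 m + 83.6 m = 130.772 m; the sum is limited to 1 decimal place (4 s.f.).
Carrying full precision, 130.772 × 9.574 = 1252.011128 m; 9.574 has 4 s.f., so the result keeps min(4, 4) = 4 s.f.
Rounded to 4 significant figures: 1252 m.

1252 m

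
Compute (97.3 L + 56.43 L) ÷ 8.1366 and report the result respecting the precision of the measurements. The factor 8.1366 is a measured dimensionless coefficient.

97.3 L + 56.43 L = 153.73 L; the sum is limited to 1 decimal place (4 s.f.).
Carrying full precision, 153.73 ÷ 8.1366 = 18.8936410786… L; 8.1366 has 5 s.f., so the result keeps min(4, 5) = 4 s.f.
Rounded to 4 significant figures: 18.89 L.

18.89 L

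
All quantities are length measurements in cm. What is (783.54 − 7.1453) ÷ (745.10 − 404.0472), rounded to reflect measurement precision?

783.54 − 7.1453 = 776.3947, limited to 2 d.p. → 5 s.f.; 745.10 − 404.0472 = 341.0528, limited to 2 d.p. → 5 s.f.
Carrying full precision, 776.3947 ÷ 341.0528 = 2.27646481718…; keep min(5, 5) = 5 s.f.
Rounded to 5 significant figures: 2.2765.

2.2765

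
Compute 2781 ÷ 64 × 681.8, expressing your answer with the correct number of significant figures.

2781 ÷ 64 × 681.8 = 29626.340625
Multiplication/division keeps the fewest significant figures: 2781 → 4 s.f., 64 → 2 s.f., 681.8 → 4 s.f.; limit is 2.
Rounded to 2 significant figures: 3.0 × 10⁴.

3.0 × 10⁴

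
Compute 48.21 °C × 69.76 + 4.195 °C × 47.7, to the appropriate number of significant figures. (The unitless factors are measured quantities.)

3.563 × 10³ °C

48.21 × 69.76 = 3363.1296 → 3363 °C (4 s.f., last digit at the 10^0 place).
4.195 × 47.7 = 200.1015 → 200. °C (3 s.f., last digit at the 10^0 place).
Sum: 3563.2311 °C; keep the coarser place, 10^0.
Result: 3.563 × 10³ °C.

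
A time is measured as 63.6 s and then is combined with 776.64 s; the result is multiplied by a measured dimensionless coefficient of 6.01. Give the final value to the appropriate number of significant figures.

63.6 s + 776.64 s = 840.24 s; the sum is limited to 1 decimal place (4 s.f.).
Carrying full precision, 840.24 × 6.01 = 5049.8424 s; 6.01 has 3 s.f., so the result keeps min(4, 3) = 3 s.f.
Rounded to 3 significant figures: 5.05 × 10³ s.

5.05 × 10³ s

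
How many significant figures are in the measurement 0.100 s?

3

0.100: leading zeros are not significant; trailing zeros after a decimal point are significant.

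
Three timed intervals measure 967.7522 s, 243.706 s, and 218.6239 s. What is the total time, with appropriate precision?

1.430082 × 10^3 s

967.7522 s + 243.706 s + 218.6239 s = 1430.0821 s.
Addition/subtraction keeps the fewest decimal places: 967.7522 → 4 decimal places, 243.706 → 3 decimal places, 218.6239 → 4 decimal places; limit is 3.
Rounded to 3 decimal places: 1.430082 × 10^3 s.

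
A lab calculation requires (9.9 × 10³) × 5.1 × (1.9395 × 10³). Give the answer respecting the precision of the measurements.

(9.9 × 10³) × 5.1 × (1.9395 × 10³) = 97925355
Multiplication/division keeps the fewest significant figures: 9.9 × 10³ → 2 s.f., 5.1 → 2 s.f., 1.9395 × 10³ → 5 s.f.; limit is 2.
Rounded to 2 significant figures: 9.8 × 10⁷.

9.8 × 10⁷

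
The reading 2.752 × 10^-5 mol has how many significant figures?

4

2.752 × 10^-5: in scientific notation every digit of the coefficient is significant.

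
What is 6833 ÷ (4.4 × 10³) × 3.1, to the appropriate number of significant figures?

6833 ÷ (4.4 × 10³) × 3.1 = 4.81415909091…
Multiplication/division keeps the fewest significant figures: 6833 → 4 s.f., 4.4 × 10³ → 2 s.f., 3.1 → 2 s.f.; limit is 2.
Rounded to 2 significant figures: 4.8.

4.8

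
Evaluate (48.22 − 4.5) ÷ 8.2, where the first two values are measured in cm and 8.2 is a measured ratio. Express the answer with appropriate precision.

5.3 cm

48.22 cm − 4.5 cm = 43.72 cm; the difference is limited to 1 decimal place (3 s.f.).
Carrying full precision, 43.72 ÷ 8.2 = 5.33170731707… cm; 8.2 has 2 s.f., so the result keeps min(3, 2) = 2 s.f.
Rounded to 2 significant figures: 5.3 cm.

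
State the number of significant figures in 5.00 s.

5.00: trailing zeros after a decimal point are significant.

3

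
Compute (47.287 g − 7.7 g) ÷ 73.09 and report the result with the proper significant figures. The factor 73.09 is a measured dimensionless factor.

0.542 g

47.287 g − 7.7 g = 39.587 g; the difference is limited to 1 decimal place (3 s.f.).
Carrying full precision, 39.587 ÷ 73.09 = 0.541619920646… g; 73.09 has 4 s.f., so the result keeps min(3, 4) = 3 s.f.
Rounded to 3 significant figures: 0.542 g.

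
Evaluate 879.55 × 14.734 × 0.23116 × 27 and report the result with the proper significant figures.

8.1 × 10^4

879.55 × 14.734 × 0.23116 × 27 = 80883.0739904…
Multiplication/division keeps the fewest significant figures: 879.55 → 5 s.f., 14.734 → 5 s.f., 0.23116 → 5 s.f., 27 → 2 s.f.; limit is 2.
Rounded to 2 significant figures: 8.1 × 10^4.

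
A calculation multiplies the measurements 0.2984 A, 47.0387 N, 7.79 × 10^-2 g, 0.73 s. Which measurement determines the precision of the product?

0.73 s

0.2984 A → 4 s.f.; 47.0387 N → 6 s.f.; 7.79 × 10^-2 g → 3 s.f.; 0.73 s → 2 s.f.
The fewest is 2 significant figures, from 0.73 s.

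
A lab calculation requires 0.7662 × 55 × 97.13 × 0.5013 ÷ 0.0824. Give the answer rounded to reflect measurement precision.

2.5 × 10⁴

0.7662 × 55 × 97.13 × 0.5013 ÷ 0.0824 = 24901.6840647…
Multiplication/division keeps the fewest significant figures: 0.7662 → 4 s.f., 55 → 2 s.f., 97.13 → 4 s.f., 0.5013 → 4 s.f., 0.0824 → 3 s.f.; limit is 2.
Rounded to 2 significant figures: 2.5 × 10⁴.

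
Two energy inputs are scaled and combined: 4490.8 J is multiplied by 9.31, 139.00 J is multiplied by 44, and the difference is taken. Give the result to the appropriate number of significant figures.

4490.8 × 9.31 = 41809.348 → 4.18 × 10^4 J (3 s.f., last digit at the 10^2 place).
139.00 × 44 = 6116 → 6.1 × 10^3 J (2 s.f., last digit at the 10^2 place).
Difference: 35693.348 J; keep the coarser place, 10^2.
Result: 3.57 × 10^4 J.

3.57 × 10^4 J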